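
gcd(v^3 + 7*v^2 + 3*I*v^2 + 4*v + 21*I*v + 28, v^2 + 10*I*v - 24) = v + 4*I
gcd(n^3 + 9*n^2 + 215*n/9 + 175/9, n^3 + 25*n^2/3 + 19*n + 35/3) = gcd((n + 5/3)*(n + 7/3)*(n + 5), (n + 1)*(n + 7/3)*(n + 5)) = n^2 + 22*n/3 + 35/3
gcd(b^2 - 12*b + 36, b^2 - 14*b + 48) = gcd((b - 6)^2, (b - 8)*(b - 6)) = b - 6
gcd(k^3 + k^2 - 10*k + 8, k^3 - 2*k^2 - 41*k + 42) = k - 1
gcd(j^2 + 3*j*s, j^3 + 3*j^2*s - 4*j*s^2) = j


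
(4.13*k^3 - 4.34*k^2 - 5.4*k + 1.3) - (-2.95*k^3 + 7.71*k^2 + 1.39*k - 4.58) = 7.08*k^3 - 12.05*k^2 - 6.79*k + 5.88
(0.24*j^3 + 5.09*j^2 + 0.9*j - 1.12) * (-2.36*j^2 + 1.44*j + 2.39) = -0.5664*j^5 - 11.6668*j^4 + 5.7792*j^3 + 16.1043*j^2 + 0.5382*j - 2.6768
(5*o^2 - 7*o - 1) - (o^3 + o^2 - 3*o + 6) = -o^3 + 4*o^2 - 4*o - 7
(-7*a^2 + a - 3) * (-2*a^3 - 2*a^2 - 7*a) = 14*a^5 + 12*a^4 + 53*a^3 - a^2 + 21*a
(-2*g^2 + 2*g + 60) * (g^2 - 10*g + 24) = -2*g^4 + 22*g^3 - 8*g^2 - 552*g + 1440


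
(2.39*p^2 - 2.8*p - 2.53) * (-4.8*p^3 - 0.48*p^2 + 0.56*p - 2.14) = -11.472*p^5 + 12.2928*p^4 + 14.8264*p^3 - 5.4682*p^2 + 4.5752*p + 5.4142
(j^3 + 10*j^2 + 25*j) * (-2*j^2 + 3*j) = -2*j^5 - 17*j^4 - 20*j^3 + 75*j^2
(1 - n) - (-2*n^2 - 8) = 2*n^2 - n + 9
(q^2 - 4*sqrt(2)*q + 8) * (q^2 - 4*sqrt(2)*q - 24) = q^4 - 8*sqrt(2)*q^3 + 16*q^2 + 64*sqrt(2)*q - 192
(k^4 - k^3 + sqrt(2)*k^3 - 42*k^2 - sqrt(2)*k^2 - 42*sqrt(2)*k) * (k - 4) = k^5 - 5*k^4 + sqrt(2)*k^4 - 38*k^3 - 5*sqrt(2)*k^3 - 38*sqrt(2)*k^2 + 168*k^2 + 168*sqrt(2)*k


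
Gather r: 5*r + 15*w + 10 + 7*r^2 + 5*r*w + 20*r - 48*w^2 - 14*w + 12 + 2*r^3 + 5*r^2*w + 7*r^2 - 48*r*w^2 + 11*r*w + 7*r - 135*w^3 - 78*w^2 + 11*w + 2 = 2*r^3 + r^2*(5*w + 14) + r*(-48*w^2 + 16*w + 32) - 135*w^3 - 126*w^2 + 12*w + 24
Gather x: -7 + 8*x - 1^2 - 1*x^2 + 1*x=-x^2 + 9*x - 8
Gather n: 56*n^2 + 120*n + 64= 56*n^2 + 120*n + 64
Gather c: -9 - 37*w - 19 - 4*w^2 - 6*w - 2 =-4*w^2 - 43*w - 30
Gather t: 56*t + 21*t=77*t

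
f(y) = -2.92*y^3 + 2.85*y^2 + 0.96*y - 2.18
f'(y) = -8.76*y^2 + 5.7*y + 0.96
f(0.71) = -1.11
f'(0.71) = 0.59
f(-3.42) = 144.68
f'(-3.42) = -120.99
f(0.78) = -1.08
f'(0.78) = 0.08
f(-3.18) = 117.49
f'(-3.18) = -105.75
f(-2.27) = 44.48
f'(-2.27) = -57.12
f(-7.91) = 1613.69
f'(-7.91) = -592.22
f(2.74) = -38.22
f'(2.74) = -49.19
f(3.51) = -89.97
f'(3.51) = -86.96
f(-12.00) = 5442.46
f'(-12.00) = -1328.88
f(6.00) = -524.54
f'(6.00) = -280.20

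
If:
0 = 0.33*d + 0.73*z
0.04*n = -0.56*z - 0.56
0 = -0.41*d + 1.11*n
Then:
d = 2.35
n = 0.87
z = -1.06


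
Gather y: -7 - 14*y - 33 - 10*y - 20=-24*y - 60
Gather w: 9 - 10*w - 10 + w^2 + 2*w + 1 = w^2 - 8*w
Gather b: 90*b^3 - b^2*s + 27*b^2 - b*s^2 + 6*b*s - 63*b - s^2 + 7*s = 90*b^3 + b^2*(27 - s) + b*(-s^2 + 6*s - 63) - s^2 + 7*s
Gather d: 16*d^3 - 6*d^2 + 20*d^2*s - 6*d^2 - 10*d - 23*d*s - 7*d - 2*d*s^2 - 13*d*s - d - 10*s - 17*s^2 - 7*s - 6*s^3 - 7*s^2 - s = 16*d^3 + d^2*(20*s - 12) + d*(-2*s^2 - 36*s - 18) - 6*s^3 - 24*s^2 - 18*s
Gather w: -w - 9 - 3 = -w - 12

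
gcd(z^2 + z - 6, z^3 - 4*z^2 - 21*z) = z + 3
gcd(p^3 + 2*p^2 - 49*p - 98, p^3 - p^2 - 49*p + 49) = p^2 - 49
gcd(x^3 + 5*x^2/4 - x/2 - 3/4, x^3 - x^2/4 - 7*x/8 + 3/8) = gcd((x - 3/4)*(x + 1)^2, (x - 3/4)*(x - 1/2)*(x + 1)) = x^2 + x/4 - 3/4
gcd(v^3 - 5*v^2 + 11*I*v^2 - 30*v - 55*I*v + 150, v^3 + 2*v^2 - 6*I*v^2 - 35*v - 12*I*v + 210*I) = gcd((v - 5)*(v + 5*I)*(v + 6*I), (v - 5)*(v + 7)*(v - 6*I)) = v - 5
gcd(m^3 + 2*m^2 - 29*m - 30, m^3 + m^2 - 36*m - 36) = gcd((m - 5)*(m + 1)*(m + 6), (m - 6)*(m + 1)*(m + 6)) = m^2 + 7*m + 6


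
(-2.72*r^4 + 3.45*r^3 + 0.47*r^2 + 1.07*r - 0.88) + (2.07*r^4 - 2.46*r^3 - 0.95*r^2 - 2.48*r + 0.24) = -0.65*r^4 + 0.99*r^3 - 0.48*r^2 - 1.41*r - 0.64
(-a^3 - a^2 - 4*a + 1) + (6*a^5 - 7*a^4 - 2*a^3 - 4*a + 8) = 6*a^5 - 7*a^4 - 3*a^3 - a^2 - 8*a + 9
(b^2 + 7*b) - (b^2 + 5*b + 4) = 2*b - 4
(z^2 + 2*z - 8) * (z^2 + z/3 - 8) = z^4 + 7*z^3/3 - 46*z^2/3 - 56*z/3 + 64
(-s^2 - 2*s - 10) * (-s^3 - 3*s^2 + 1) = s^5 + 5*s^4 + 16*s^3 + 29*s^2 - 2*s - 10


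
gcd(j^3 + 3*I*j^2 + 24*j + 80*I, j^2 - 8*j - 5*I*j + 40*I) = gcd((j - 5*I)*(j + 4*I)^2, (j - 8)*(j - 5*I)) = j - 5*I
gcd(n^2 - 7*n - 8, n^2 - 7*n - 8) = n^2 - 7*n - 8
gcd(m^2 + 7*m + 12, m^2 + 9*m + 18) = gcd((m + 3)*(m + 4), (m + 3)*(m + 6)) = m + 3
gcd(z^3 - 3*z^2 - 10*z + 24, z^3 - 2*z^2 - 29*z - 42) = z + 3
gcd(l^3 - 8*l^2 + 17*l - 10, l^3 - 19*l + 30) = l - 2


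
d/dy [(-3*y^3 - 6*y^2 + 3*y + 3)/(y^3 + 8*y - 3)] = 3*(2*y^4 - 18*y^3 - 10*y^2 + 12*y - 11)/(y^6 + 16*y^4 - 6*y^3 + 64*y^2 - 48*y + 9)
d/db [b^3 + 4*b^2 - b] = 3*b^2 + 8*b - 1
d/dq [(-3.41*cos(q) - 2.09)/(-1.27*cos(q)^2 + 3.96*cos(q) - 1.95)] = (4.3307*cos(q)^2 + 5.3086*cos(q) - 14.9259)*sin(q)/(1.6129*cos(q)^4 - 10.0584*cos(q)^3 + 20.6346*cos(q)^2 - 15.444*cos(q) + 3.8025)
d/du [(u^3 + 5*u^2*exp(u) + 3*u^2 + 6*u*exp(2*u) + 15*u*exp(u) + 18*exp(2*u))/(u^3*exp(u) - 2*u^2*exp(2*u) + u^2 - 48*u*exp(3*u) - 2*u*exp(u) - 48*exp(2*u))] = ((u^3 + 5*u^2*exp(u) + 3*u^2 + 6*u*exp(2*u) + 15*u*exp(u) + 18*exp(2*u))*(-u^3*exp(u) + 4*u^2*exp(2*u) - 3*u^2*exp(u) + 144*u*exp(3*u) + 4*u*exp(2*u) + 2*u*exp(u) - 2*u + 48*exp(3*u) + 96*exp(2*u) + 2*exp(u)) - (-u^3*exp(u) + 2*u^2*exp(2*u) - u^2 + 48*u*exp(3*u) + 2*u*exp(u) + 48*exp(2*u))*(5*u^2*exp(u) + 3*u^2 + 12*u*exp(2*u) + 25*u*exp(u) + 6*u + 42*exp(2*u) + 15*exp(u)))/(-u^3*exp(u) + 2*u^2*exp(2*u) - u^2 + 48*u*exp(3*u) + 2*u*exp(u) + 48*exp(2*u))^2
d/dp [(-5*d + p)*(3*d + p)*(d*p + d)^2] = d^2*(p + 1)*((-5*d + p)*(p + 1) - 2*(3*d + p)*(5*d - p) + (3*d + p)*(p + 1))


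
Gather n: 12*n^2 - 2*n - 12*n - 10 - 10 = 12*n^2 - 14*n - 20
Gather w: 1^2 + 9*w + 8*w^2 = 8*w^2 + 9*w + 1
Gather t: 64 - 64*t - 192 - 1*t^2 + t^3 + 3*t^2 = t^3 + 2*t^2 - 64*t - 128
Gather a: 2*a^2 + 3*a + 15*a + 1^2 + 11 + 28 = 2*a^2 + 18*a + 40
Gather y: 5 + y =y + 5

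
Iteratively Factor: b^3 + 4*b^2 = (b)*(b^2 + 4*b) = b^2*(b + 4)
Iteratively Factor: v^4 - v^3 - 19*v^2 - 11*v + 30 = (v + 2)*(v^3 - 3*v^2 - 13*v + 15) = (v - 1)*(v + 2)*(v^2 - 2*v - 15) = (v - 5)*(v - 1)*(v + 2)*(v + 3)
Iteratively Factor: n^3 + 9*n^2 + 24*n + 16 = (n + 1)*(n^2 + 8*n + 16) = (n + 1)*(n + 4)*(n + 4)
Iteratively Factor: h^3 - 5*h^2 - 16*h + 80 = (h - 4)*(h^2 - h - 20) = (h - 5)*(h - 4)*(h + 4)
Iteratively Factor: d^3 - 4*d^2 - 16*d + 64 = (d - 4)*(d^2 - 16) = (d - 4)*(d + 4)*(d - 4)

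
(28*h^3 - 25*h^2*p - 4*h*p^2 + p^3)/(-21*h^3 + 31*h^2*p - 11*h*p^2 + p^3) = (4*h + p)/(-3*h + p)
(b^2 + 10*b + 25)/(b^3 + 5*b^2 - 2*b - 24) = (b^2 + 10*b + 25)/(b^3 + 5*b^2 - 2*b - 24)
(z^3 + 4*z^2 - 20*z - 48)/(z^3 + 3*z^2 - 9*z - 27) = (z^3 + 4*z^2 - 20*z - 48)/(z^3 + 3*z^2 - 9*z - 27)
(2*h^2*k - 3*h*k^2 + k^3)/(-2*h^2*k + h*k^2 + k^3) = (-2*h + k)/(2*h + k)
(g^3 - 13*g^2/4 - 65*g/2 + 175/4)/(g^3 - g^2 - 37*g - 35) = (g - 5/4)/(g + 1)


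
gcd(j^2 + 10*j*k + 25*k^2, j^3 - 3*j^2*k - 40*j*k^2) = j + 5*k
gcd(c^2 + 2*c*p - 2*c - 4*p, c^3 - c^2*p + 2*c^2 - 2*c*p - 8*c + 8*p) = c - 2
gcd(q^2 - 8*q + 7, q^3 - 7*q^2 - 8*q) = 1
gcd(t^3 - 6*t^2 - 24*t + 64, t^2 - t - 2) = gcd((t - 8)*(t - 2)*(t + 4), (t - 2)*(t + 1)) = t - 2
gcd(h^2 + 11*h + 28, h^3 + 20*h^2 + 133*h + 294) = h + 7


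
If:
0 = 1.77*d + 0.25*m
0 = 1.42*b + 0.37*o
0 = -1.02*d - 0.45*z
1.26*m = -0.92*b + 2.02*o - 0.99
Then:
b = -0.453811210348014*z - 0.114154824233358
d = -0.441176470588235*z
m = 3.12352941176471*z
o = 1.74165383430859*z + 0.43810770381451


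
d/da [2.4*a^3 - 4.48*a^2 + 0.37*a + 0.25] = 7.2*a^2 - 8.96*a + 0.37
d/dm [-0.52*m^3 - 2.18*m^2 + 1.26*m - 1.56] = -1.56*m^2 - 4.36*m + 1.26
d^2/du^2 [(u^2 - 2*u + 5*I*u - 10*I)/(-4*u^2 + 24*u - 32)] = (-4 - 5*I)/(2*(u^3 - 12*u^2 + 48*u - 64))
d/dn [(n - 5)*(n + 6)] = 2*n + 1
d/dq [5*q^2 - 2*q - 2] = 10*q - 2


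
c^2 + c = c*(c + 1)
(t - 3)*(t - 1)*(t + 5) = t^3 + t^2 - 17*t + 15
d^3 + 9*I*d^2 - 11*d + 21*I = (d - I)*(d + 3*I)*(d + 7*I)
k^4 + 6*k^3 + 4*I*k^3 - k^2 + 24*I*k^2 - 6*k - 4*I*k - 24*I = (k - 1)*(k + 1)*(k + 6)*(k + 4*I)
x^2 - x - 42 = (x - 7)*(x + 6)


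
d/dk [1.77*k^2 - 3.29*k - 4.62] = 3.54*k - 3.29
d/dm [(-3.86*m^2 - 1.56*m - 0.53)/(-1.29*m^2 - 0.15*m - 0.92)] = (-1.4334*m^2 + 5.735*m + 1.3557)/(1.6641*m^4 + 0.387*m^3 + 2.3961*m^2 + 0.276*m + 0.8464)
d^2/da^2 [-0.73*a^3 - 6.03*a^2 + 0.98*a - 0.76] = -4.38*a - 12.06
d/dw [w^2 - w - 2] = 2*w - 1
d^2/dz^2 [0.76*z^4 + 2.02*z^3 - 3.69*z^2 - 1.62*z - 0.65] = 9.12*z^2 + 12.12*z - 7.38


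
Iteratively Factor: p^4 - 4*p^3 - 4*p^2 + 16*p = (p - 2)*(p^3 - 2*p^2 - 8*p) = (p - 4)*(p - 2)*(p^2 + 2*p) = (p - 4)*(p - 2)*(p + 2)*(p)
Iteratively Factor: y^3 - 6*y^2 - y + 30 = (y - 5)*(y^2 - y - 6) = (y - 5)*(y + 2)*(y - 3)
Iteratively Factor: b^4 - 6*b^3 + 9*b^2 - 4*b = (b)*(b^3 - 6*b^2 + 9*b - 4) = b*(b - 4)*(b^2 - 2*b + 1) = b*(b - 4)*(b - 1)*(b - 1)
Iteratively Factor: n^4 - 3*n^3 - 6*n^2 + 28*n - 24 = (n - 2)*(n^3 - n^2 - 8*n + 12) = (n - 2)^2*(n^2 + n - 6) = (n - 2)^3*(n + 3)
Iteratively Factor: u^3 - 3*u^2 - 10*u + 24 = (u - 4)*(u^2 + u - 6) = (u - 4)*(u - 2)*(u + 3)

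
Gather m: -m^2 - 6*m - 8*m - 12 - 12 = -m^2 - 14*m - 24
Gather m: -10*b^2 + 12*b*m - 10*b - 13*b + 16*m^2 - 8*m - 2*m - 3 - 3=-10*b^2 - 23*b + 16*m^2 + m*(12*b - 10) - 6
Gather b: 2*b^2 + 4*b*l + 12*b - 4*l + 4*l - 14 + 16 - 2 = 2*b^2 + b*(4*l + 12)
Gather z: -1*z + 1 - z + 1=2 - 2*z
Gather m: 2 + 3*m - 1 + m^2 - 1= m^2 + 3*m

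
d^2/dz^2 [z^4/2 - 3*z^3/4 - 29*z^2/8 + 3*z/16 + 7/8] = 6*z^2 - 9*z/2 - 29/4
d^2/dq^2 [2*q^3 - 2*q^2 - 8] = 12*q - 4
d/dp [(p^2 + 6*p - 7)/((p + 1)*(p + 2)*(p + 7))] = (-p^2 + 2*p + 5)/(p^4 + 6*p^3 + 13*p^2 + 12*p + 4)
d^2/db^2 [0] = 0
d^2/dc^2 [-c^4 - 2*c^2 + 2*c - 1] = -12*c^2 - 4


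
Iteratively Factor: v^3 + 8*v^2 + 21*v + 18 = (v + 2)*(v^2 + 6*v + 9) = (v + 2)*(v + 3)*(v + 3)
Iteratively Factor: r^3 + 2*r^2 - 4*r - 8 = (r + 2)*(r^2 - 4) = (r - 2)*(r + 2)*(r + 2)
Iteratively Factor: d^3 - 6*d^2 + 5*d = (d - 1)*(d^2 - 5*d) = d*(d - 1)*(d - 5)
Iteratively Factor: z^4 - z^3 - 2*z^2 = (z + 1)*(z^3 - 2*z^2) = z*(z + 1)*(z^2 - 2*z) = z*(z - 2)*(z + 1)*(z)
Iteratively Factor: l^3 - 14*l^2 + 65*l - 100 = (l - 4)*(l^2 - 10*l + 25) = (l - 5)*(l - 4)*(l - 5)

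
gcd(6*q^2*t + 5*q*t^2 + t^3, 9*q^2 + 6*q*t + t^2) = 3*q + t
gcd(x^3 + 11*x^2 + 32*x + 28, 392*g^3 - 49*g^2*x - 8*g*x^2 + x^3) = 1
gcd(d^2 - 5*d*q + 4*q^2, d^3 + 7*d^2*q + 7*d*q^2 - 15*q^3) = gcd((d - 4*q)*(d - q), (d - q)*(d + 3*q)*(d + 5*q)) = -d + q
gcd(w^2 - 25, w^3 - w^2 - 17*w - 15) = w - 5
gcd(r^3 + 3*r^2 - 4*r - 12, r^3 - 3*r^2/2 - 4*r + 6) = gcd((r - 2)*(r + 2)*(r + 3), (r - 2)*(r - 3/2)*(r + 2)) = r^2 - 4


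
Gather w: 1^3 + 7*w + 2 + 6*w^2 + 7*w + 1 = 6*w^2 + 14*w + 4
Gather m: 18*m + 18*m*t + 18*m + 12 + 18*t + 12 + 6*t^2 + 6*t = m*(18*t + 36) + 6*t^2 + 24*t + 24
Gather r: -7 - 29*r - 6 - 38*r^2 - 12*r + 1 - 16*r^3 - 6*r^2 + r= -16*r^3 - 44*r^2 - 40*r - 12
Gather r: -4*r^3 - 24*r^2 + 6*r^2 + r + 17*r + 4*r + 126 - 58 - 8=-4*r^3 - 18*r^2 + 22*r + 60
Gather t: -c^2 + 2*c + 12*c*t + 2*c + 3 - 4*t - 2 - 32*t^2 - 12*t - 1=-c^2 + 4*c - 32*t^2 + t*(12*c - 16)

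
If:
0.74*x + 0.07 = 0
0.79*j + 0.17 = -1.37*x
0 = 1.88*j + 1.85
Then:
No Solution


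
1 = 1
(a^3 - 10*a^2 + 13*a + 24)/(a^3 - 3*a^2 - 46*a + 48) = (a^2 - 2*a - 3)/(a^2 + 5*a - 6)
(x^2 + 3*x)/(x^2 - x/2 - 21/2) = 2*x/(2*x - 7)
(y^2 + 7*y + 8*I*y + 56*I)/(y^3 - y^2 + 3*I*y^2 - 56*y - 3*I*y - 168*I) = (y + 8*I)/(y^2 + y*(-8 + 3*I) - 24*I)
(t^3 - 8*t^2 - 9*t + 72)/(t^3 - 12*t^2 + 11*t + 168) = (t - 3)/(t - 7)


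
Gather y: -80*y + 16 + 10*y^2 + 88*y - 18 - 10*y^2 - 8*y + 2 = 0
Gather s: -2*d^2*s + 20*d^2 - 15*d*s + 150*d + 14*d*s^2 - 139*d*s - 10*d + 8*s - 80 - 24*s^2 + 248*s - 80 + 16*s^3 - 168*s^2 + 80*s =20*d^2 + 140*d + 16*s^3 + s^2*(14*d - 192) + s*(-2*d^2 - 154*d + 336) - 160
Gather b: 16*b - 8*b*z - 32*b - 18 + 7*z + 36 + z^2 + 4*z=b*(-8*z - 16) + z^2 + 11*z + 18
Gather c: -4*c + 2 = 2 - 4*c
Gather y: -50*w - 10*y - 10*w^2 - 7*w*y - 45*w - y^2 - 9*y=-10*w^2 - 95*w - y^2 + y*(-7*w - 19)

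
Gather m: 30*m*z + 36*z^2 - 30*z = 30*m*z + 36*z^2 - 30*z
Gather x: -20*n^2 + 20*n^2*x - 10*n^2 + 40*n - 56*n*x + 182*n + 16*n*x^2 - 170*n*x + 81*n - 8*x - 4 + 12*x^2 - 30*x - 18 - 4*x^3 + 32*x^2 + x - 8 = -30*n^2 + 303*n - 4*x^3 + x^2*(16*n + 44) + x*(20*n^2 - 226*n - 37) - 30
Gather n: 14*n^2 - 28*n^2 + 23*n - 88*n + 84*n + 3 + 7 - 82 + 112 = -14*n^2 + 19*n + 40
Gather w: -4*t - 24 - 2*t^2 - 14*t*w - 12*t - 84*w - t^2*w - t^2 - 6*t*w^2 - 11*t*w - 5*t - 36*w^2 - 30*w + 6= -3*t^2 - 21*t + w^2*(-6*t - 36) + w*(-t^2 - 25*t - 114) - 18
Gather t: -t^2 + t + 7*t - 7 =-t^2 + 8*t - 7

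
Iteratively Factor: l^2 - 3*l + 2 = (l - 2)*(l - 1)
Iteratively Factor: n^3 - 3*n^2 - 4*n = (n - 4)*(n^2 + n) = n*(n - 4)*(n + 1)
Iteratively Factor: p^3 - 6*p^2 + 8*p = (p)*(p^2 - 6*p + 8) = p*(p - 2)*(p - 4)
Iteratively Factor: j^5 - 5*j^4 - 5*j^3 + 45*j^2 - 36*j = (j)*(j^4 - 5*j^3 - 5*j^2 + 45*j - 36) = j*(j - 1)*(j^3 - 4*j^2 - 9*j + 36) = j*(j - 4)*(j - 1)*(j^2 - 9) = j*(j - 4)*(j - 1)*(j + 3)*(j - 3)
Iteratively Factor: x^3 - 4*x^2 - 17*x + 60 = (x - 3)*(x^2 - x - 20) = (x - 3)*(x + 4)*(x - 5)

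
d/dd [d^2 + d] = 2*d + 1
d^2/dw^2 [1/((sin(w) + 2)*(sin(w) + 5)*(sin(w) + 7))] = (-9*sin(w)^6 - 154*sin(w)^5 - 890*sin(w)^4 - 1624*sin(w)^3 + 1969*sin(w)^2 + 8666*sin(w) + 5002)/((sin(w) + 2)^3*(sin(w) + 5)^3*(sin(w) + 7)^3)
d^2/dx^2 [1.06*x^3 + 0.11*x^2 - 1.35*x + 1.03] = 6.36*x + 0.22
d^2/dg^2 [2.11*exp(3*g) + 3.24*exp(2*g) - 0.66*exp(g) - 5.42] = (18.99*exp(2*g) + 12.96*exp(g) - 0.66)*exp(g)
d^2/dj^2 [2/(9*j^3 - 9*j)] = 4*(-3*j^2*(j^2 - 1) + (3*j^2 - 1)^2)/(9*j^3*(j^2 - 1)^3)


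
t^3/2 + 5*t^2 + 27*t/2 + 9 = (t/2 + 1/2)*(t + 3)*(t + 6)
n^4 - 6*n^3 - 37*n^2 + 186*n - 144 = (n - 8)*(n - 3)*(n - 1)*(n + 6)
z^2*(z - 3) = z^3 - 3*z^2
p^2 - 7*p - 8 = (p - 8)*(p + 1)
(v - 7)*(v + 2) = v^2 - 5*v - 14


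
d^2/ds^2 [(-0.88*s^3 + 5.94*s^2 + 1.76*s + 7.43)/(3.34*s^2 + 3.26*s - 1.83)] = (1.4210854715202e-14*s^5 - 1.13686837721616e-13*s^4 - 119.548528*s^3 + 746.65488*s^2 + 532.267512*s + 309.537976)/(37.259704*s^6 + 109.101768*s^5 + 45.244308*s^4 - 84.908656*s^3 - 24.789546*s^2 + 32.752242*s - 6.128487)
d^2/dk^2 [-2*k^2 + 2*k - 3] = -4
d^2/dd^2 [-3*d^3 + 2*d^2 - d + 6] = 4 - 18*d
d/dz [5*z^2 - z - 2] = 10*z - 1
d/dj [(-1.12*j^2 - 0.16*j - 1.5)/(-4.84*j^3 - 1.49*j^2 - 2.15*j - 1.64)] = (-5.4208*j^4 - 1.5488*j^3 - 19.6104*j^2 - 0.7964*j - 2.9626)/(23.4256*j^6 + 14.4232*j^5 + 23.0321*j^4 + 22.2822*j^3 + 9.5097*j^2 + 7.052*j + 2.6896)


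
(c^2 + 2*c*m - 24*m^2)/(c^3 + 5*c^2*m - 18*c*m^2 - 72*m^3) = 1/(c + 3*m)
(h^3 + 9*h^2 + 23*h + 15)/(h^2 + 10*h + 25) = (h^2 + 4*h + 3)/(h + 5)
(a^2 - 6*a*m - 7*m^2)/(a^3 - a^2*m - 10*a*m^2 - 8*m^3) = (a - 7*m)/(a^2 - 2*a*m - 8*m^2)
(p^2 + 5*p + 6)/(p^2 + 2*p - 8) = (p^2 + 5*p + 6)/(p^2 + 2*p - 8)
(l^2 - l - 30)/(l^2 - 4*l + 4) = (l^2 - l - 30)/(l^2 - 4*l + 4)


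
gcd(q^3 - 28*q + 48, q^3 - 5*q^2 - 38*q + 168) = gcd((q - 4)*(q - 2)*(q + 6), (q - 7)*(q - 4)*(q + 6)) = q^2 + 2*q - 24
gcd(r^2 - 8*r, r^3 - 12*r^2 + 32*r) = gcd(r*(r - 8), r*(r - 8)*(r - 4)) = r^2 - 8*r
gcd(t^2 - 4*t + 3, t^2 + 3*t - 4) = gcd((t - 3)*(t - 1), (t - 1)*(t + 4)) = t - 1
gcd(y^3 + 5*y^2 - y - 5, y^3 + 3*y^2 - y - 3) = y^2 - 1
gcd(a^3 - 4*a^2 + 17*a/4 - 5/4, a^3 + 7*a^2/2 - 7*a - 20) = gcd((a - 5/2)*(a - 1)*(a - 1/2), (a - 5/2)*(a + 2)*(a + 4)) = a - 5/2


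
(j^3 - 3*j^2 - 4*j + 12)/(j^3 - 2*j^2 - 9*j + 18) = (j + 2)/(j + 3)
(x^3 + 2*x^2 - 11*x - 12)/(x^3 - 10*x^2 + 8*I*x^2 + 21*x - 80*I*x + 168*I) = (x^2 + 5*x + 4)/(x^2 + x*(-7 + 8*I) - 56*I)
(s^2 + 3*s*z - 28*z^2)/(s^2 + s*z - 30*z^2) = (s^2 + 3*s*z - 28*z^2)/(s^2 + s*z - 30*z^2)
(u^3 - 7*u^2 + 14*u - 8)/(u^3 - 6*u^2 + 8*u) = (u - 1)/u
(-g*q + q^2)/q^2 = (-g + q)/q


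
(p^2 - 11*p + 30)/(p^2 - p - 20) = (p - 6)/(p + 4)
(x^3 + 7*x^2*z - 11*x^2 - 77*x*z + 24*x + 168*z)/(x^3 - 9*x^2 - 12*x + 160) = (x^2 + 7*x*z - 3*x - 21*z)/(x^2 - x - 20)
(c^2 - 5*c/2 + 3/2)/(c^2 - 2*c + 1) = (c - 3/2)/(c - 1)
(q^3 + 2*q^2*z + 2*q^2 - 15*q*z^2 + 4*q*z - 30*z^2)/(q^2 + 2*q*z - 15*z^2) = q + 2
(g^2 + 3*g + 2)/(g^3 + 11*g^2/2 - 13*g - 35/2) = 2*(g + 2)/(2*g^2 + 9*g - 35)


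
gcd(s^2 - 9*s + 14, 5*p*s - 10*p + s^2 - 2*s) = s - 2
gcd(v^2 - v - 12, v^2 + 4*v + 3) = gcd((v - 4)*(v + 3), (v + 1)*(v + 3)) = v + 3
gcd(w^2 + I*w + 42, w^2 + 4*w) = 1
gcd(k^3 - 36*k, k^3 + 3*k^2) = k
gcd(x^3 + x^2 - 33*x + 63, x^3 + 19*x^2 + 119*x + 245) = x + 7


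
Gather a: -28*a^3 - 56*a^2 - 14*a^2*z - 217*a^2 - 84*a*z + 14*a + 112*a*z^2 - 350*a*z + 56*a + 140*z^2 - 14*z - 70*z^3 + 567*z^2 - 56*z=-28*a^3 + a^2*(-14*z - 273) + a*(112*z^2 - 434*z + 70) - 70*z^3 + 707*z^2 - 70*z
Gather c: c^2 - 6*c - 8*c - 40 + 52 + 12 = c^2 - 14*c + 24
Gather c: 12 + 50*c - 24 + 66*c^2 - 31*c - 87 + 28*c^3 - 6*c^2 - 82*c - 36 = 28*c^3 + 60*c^2 - 63*c - 135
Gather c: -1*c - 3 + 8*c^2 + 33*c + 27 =8*c^2 + 32*c + 24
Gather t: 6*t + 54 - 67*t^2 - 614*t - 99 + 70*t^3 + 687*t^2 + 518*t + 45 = 70*t^3 + 620*t^2 - 90*t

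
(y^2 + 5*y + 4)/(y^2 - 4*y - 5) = (y + 4)/(y - 5)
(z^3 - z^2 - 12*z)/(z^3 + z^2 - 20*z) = (z + 3)/(z + 5)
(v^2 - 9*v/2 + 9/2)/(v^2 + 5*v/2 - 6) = (v - 3)/(v + 4)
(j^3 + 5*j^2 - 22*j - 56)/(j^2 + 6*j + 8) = (j^2 + 3*j - 28)/(j + 4)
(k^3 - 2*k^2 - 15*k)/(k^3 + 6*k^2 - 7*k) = (k^2 - 2*k - 15)/(k^2 + 6*k - 7)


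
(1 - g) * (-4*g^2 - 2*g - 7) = 4*g^3 - 2*g^2 + 5*g - 7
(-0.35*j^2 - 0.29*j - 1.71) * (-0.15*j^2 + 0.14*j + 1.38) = 0.0525*j^4 - 0.0055*j^3 - 0.2671*j^2 - 0.6396*j - 2.3598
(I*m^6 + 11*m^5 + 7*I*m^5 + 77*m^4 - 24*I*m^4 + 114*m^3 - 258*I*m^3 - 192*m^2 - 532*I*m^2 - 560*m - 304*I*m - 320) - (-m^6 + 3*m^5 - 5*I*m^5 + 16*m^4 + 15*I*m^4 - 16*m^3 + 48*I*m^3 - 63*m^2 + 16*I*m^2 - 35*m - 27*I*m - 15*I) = m^6 + I*m^6 + 8*m^5 + 12*I*m^5 + 61*m^4 - 39*I*m^4 + 130*m^3 - 306*I*m^3 - 129*m^2 - 548*I*m^2 - 525*m - 277*I*m - 320 + 15*I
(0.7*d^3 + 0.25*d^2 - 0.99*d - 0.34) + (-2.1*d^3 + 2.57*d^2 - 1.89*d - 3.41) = -1.4*d^3 + 2.82*d^2 - 2.88*d - 3.75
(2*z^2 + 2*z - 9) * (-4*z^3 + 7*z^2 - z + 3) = -8*z^5 + 6*z^4 + 48*z^3 - 59*z^2 + 15*z - 27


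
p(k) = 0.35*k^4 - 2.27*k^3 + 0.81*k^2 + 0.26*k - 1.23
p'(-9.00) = -1586.53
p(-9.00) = 4013.22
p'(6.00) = 67.22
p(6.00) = -7.23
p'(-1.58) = -24.82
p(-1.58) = 11.52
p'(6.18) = 80.62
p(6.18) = 6.06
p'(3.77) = -15.41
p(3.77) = -39.67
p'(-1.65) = -27.24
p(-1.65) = 13.34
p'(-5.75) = -500.36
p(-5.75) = 838.20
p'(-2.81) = -89.13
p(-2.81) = 76.62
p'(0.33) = 0.10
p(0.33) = -1.13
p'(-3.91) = -193.87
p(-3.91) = 227.63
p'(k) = 1.4*k^3 - 6.81*k^2 + 1.62*k + 0.26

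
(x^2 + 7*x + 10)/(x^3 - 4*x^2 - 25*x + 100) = (x + 2)/(x^2 - 9*x + 20)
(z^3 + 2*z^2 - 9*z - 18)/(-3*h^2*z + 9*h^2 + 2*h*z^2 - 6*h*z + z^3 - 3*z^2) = (z^2 + 5*z + 6)/(-3*h^2 + 2*h*z + z^2)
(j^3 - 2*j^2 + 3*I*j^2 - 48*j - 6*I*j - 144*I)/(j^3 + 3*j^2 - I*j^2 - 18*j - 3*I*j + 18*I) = (j^2 + j*(-8 + 3*I) - 24*I)/(j^2 - j*(3 + I) + 3*I)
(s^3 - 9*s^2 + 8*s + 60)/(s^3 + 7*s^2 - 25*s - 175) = (s^2 - 4*s - 12)/(s^2 + 12*s + 35)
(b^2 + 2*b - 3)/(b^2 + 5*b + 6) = (b - 1)/(b + 2)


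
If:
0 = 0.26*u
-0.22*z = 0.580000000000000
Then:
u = 0.00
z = -2.64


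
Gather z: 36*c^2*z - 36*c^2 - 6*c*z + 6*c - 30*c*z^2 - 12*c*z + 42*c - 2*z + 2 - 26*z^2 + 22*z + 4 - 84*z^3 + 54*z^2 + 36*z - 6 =-36*c^2 + 48*c - 84*z^3 + z^2*(28 - 30*c) + z*(36*c^2 - 18*c + 56)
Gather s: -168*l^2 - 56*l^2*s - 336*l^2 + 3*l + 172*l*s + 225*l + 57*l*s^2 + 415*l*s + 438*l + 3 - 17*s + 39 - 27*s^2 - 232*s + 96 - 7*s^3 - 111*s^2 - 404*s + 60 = -504*l^2 + 666*l - 7*s^3 + s^2*(57*l - 138) + s*(-56*l^2 + 587*l - 653) + 198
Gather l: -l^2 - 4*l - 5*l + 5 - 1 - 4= -l^2 - 9*l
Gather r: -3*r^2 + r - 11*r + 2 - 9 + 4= -3*r^2 - 10*r - 3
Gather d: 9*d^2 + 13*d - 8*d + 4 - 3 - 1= 9*d^2 + 5*d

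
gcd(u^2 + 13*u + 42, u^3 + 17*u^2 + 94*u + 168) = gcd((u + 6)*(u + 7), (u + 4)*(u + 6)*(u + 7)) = u^2 + 13*u + 42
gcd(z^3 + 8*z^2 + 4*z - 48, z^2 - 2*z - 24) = z + 4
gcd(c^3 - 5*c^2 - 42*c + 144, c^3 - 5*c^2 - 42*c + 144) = c^3 - 5*c^2 - 42*c + 144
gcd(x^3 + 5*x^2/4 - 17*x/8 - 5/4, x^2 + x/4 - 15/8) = x - 5/4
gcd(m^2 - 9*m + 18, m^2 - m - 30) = m - 6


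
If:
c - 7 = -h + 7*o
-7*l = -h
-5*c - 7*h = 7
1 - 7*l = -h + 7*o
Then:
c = 63/2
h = -47/2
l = -47/14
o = 1/7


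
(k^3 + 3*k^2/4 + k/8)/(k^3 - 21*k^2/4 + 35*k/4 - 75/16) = 2*k*(8*k^2 + 6*k + 1)/(16*k^3 - 84*k^2 + 140*k - 75)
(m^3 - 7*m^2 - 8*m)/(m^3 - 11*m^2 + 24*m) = (m + 1)/(m - 3)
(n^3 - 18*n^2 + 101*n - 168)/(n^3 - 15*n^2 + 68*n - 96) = (n - 7)/(n - 4)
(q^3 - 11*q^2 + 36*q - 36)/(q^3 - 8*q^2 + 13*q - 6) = (q^2 - 5*q + 6)/(q^2 - 2*q + 1)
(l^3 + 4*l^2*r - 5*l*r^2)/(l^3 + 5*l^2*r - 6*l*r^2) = (l + 5*r)/(l + 6*r)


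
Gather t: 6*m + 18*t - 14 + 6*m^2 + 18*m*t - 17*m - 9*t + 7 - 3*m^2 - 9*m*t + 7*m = 3*m^2 - 4*m + t*(9*m + 9) - 7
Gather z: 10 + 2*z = 2*z + 10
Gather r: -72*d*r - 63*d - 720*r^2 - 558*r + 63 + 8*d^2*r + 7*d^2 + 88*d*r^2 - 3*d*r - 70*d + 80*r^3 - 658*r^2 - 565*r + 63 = 7*d^2 - 133*d + 80*r^3 + r^2*(88*d - 1378) + r*(8*d^2 - 75*d - 1123) + 126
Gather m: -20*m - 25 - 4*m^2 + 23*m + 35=-4*m^2 + 3*m + 10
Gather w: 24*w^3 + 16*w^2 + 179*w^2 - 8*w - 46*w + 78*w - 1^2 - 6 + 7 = 24*w^3 + 195*w^2 + 24*w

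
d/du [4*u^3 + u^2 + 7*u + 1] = 12*u^2 + 2*u + 7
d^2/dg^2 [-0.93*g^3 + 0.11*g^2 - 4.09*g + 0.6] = 0.22 - 5.58*g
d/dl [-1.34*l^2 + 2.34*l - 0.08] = 2.34 - 2.68*l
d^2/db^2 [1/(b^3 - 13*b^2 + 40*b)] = 2*(b*(13 - 3*b)*(b^2 - 13*b + 40) + (3*b^2 - 26*b + 40)^2)/(b^3*(b^2 - 13*b + 40)^3)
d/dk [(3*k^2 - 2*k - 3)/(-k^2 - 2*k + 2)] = 2*(-4*k^2 + 3*k - 5)/(k^4 + 4*k^3 - 8*k + 4)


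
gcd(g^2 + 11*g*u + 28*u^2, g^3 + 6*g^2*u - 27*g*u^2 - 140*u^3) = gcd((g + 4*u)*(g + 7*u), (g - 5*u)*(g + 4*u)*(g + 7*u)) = g^2 + 11*g*u + 28*u^2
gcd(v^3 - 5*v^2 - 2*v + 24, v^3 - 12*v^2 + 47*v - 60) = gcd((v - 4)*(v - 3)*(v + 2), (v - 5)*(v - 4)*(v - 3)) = v^2 - 7*v + 12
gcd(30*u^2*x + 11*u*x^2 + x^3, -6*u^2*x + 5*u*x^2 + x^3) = 6*u*x + x^2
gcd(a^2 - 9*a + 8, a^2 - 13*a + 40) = a - 8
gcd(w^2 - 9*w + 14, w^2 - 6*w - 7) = w - 7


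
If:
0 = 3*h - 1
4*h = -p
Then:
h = 1/3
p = -4/3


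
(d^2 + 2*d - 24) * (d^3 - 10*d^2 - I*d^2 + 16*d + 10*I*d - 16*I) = d^5 - 8*d^4 - I*d^4 - 28*d^3 + 8*I*d^3 + 272*d^2 + 28*I*d^2 - 384*d - 272*I*d + 384*I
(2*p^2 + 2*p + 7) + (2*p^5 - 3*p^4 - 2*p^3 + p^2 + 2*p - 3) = 2*p^5 - 3*p^4 - 2*p^3 + 3*p^2 + 4*p + 4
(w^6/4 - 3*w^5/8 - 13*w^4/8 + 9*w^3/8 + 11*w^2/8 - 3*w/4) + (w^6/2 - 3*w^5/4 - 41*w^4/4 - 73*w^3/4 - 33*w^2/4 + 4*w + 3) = 3*w^6/4 - 9*w^5/8 - 95*w^4/8 - 137*w^3/8 - 55*w^2/8 + 13*w/4 + 3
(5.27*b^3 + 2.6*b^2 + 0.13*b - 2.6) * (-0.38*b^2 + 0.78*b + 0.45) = -2.0026*b^5 + 3.1226*b^4 + 4.3501*b^3 + 2.2594*b^2 - 1.9695*b - 1.17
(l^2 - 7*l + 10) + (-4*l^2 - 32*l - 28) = -3*l^2 - 39*l - 18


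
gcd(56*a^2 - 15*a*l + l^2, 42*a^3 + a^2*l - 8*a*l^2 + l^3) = 7*a - l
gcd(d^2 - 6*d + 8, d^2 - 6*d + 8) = d^2 - 6*d + 8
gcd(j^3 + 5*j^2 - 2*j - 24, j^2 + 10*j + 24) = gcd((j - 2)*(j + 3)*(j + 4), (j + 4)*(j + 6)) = j + 4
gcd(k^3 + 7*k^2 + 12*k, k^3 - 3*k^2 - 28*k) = k^2 + 4*k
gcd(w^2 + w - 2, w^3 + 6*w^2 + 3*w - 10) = w^2 + w - 2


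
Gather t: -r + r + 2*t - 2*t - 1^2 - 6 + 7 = 0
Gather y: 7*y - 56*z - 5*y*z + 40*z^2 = y*(7 - 5*z) + 40*z^2 - 56*z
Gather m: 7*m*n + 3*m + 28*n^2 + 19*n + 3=m*(7*n + 3) + 28*n^2 + 19*n + 3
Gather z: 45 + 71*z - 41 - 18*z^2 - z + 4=-18*z^2 + 70*z + 8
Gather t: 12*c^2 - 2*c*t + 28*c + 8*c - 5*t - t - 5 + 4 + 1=12*c^2 + 36*c + t*(-2*c - 6)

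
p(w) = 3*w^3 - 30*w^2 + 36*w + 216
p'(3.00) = -63.00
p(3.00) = 135.00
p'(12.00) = 612.00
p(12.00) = 1512.00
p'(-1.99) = 191.04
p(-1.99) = 1.92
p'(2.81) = -61.54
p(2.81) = 146.84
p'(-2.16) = 207.59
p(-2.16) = -31.96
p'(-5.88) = 699.97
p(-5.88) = -1642.80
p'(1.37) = -29.31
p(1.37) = 216.73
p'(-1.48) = 144.51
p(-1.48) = 87.28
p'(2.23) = -53.04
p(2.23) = 180.36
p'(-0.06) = 39.63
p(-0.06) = 213.73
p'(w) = 9*w^2 - 60*w + 36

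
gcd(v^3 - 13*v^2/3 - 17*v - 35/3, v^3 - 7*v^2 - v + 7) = v^2 - 6*v - 7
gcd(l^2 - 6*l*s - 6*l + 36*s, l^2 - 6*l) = l - 6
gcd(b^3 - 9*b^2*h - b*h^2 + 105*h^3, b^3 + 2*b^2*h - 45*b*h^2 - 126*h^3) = b^2 - 4*b*h - 21*h^2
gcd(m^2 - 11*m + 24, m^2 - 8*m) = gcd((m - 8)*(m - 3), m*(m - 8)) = m - 8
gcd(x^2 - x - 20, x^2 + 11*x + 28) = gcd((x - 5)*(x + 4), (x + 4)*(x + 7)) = x + 4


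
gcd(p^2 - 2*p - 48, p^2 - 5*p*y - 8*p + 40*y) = p - 8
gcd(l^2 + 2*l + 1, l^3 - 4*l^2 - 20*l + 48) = 1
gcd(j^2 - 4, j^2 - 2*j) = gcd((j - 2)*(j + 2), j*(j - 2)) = j - 2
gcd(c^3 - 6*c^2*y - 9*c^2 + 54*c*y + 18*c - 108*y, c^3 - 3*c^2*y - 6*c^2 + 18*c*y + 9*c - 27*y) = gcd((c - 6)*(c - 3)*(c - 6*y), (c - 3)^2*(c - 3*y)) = c - 3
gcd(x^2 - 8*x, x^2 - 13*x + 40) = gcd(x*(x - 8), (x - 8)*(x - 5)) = x - 8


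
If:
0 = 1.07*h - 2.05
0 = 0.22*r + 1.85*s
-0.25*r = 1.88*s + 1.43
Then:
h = 1.92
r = -54.10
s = 6.43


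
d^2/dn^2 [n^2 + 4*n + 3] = 2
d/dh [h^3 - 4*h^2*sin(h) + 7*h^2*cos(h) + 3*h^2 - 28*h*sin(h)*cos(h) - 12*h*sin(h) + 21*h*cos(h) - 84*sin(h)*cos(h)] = -7*h^2*sin(h) - 4*h^2*cos(h) + 3*h^2 - 29*h*sin(h) + 2*h*cos(h) - 28*h*cos(2*h) + 6*h - 12*sin(h) - 14*sin(2*h) + 21*cos(h) - 84*cos(2*h)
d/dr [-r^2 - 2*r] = -2*r - 2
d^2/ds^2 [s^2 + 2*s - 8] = 2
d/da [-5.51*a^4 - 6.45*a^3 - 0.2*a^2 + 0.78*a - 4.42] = -22.04*a^3 - 19.35*a^2 - 0.4*a + 0.78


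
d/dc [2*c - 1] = 2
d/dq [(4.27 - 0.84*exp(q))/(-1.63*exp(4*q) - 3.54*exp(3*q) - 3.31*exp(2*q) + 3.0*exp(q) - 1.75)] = (-4.1076*exp(4*q) + 21.8932*exp(3*q) + 42.567*exp(2*q) + 28.2674*exp(q) - 11.34)*exp(q)/(2.6569*exp(8*q) + 11.5404*exp(7*q) + 23.3222*exp(6*q) + 13.6548*exp(5*q) - 4.5789*exp(4*q) - 7.47*exp(3*q) + 20.585*exp(2*q) - 10.5*exp(q) + 3.0625)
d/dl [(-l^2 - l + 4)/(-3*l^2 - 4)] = (-3*l^2 + 32*l + 4)/(9*l^4 + 24*l^2 + 16)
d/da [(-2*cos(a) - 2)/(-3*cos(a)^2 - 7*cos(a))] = 2*(3*sin(a) + 7*sin(a)/cos(a)^2 + 6*tan(a))/(3*cos(a) + 7)^2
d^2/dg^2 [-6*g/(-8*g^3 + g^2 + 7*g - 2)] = 12*(g*(-24*g^2 + 2*g + 7)^2 + (-24*g^2 - g*(24*g - 1) + 2*g + 7)*(8*g^3 - g^2 - 7*g + 2))/(8*g^3 - g^2 - 7*g + 2)^3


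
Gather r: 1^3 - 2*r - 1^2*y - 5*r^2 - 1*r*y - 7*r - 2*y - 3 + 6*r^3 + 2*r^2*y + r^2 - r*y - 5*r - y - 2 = 6*r^3 + r^2*(2*y - 4) + r*(-2*y - 14) - 4*y - 4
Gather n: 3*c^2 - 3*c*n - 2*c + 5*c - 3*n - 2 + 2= 3*c^2 + 3*c + n*(-3*c - 3)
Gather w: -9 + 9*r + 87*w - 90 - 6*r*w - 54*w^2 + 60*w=9*r - 54*w^2 + w*(147 - 6*r) - 99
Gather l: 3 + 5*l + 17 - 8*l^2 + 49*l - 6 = -8*l^2 + 54*l + 14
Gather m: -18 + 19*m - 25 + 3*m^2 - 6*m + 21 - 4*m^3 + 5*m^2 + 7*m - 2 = -4*m^3 + 8*m^2 + 20*m - 24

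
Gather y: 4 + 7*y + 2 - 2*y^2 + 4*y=-2*y^2 + 11*y + 6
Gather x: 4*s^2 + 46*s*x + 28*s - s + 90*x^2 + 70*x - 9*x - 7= 4*s^2 + 27*s + 90*x^2 + x*(46*s + 61) - 7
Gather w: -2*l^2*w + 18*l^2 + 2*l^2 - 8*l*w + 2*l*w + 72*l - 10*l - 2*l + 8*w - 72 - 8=20*l^2 + 60*l + w*(-2*l^2 - 6*l + 8) - 80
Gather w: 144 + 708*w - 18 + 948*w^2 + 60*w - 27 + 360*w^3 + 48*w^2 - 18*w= 360*w^3 + 996*w^2 + 750*w + 99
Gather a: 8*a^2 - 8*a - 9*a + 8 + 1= 8*a^2 - 17*a + 9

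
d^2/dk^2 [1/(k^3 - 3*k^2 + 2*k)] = 2*(3*k*(1 - k)*(k^2 - 3*k + 2) + (3*k^2 - 6*k + 2)^2)/(k^3*(k^2 - 3*k + 2)^3)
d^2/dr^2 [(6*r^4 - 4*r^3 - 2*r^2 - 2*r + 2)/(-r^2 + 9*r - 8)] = 12*(-r^3 + 24*r^2 - 192*r - 21)/(r^3 - 24*r^2 + 192*r - 512)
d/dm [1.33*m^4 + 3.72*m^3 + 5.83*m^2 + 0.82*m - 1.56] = 5.32*m^3 + 11.16*m^2 + 11.66*m + 0.82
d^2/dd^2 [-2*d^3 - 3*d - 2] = -12*d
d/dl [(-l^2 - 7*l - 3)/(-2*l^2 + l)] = 3*(-5*l^2 - 4*l + 1)/(l^2*(4*l^2 - 4*l + 1))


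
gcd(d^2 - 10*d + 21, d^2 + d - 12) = d - 3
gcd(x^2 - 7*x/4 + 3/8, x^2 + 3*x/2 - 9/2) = x - 3/2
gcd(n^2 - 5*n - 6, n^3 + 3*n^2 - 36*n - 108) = n - 6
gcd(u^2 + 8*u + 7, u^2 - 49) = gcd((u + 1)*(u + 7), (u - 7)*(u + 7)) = u + 7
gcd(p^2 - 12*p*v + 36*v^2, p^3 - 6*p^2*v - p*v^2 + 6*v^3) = p - 6*v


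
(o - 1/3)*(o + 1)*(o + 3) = o^3 + 11*o^2/3 + 5*o/3 - 1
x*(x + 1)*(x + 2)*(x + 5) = x^4 + 8*x^3 + 17*x^2 + 10*x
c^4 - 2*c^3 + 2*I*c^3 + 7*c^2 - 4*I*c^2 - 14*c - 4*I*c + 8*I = (c - 2)*(c - I)^2*(c + 4*I)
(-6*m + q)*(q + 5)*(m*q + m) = -6*m^2*q^2 - 36*m^2*q - 30*m^2 + m*q^3 + 6*m*q^2 + 5*m*q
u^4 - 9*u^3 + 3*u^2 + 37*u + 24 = (u - 8)*(u - 3)*(u + 1)^2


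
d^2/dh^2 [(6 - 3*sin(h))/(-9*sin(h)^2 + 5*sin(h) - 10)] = 27*(-9*sin(h)^5 + 67*sin(h)^4 + 48*sin(h)^3 - 188*sin(h)^2 + 40)/(9*sin(h)^2 - 5*sin(h) + 10)^3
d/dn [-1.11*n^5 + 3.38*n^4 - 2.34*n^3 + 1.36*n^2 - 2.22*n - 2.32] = -5.55*n^4 + 13.52*n^3 - 7.02*n^2 + 2.72*n - 2.22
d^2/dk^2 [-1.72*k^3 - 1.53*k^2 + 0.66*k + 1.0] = -10.32*k - 3.06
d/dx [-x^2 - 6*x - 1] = -2*x - 6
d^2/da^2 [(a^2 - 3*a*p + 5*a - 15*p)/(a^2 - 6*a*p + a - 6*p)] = 2*((2*a - 6*p + 1)^2*(a^2 - 3*a*p + 5*a - 15*p) + (a^2 - 6*a*p + a - 6*p)^2 + (a^2 - 6*a*p + a - 6*p)*(-a^2 + 3*a*p - 5*a + 15*p - (2*a - 6*p + 1)*(2*a - 3*p + 5)))/(a^2 - 6*a*p + a - 6*p)^3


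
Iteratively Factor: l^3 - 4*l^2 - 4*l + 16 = (l - 2)*(l^2 - 2*l - 8) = (l - 4)*(l - 2)*(l + 2)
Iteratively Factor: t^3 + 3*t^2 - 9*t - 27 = (t - 3)*(t^2 + 6*t + 9) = (t - 3)*(t + 3)*(t + 3)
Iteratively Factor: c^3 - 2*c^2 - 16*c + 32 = (c - 4)*(c^2 + 2*c - 8) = (c - 4)*(c - 2)*(c + 4)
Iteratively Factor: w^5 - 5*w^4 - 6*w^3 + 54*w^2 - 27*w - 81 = (w - 3)*(w^4 - 2*w^3 - 12*w^2 + 18*w + 27) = (w - 3)*(w + 1)*(w^3 - 3*w^2 - 9*w + 27) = (w - 3)*(w + 1)*(w + 3)*(w^2 - 6*w + 9) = (w - 3)^2*(w + 1)*(w + 3)*(w - 3)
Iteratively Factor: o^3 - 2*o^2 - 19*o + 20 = (o + 4)*(o^2 - 6*o + 5) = (o - 1)*(o + 4)*(o - 5)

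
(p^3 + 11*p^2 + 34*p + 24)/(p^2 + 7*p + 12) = (p^2 + 7*p + 6)/(p + 3)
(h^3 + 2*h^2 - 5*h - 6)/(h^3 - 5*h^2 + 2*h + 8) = (h + 3)/(h - 4)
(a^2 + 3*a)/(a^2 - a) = (a + 3)/(a - 1)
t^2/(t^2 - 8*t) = t/(t - 8)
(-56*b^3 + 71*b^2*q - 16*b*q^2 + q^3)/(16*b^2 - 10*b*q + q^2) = (7*b^2 - 8*b*q + q^2)/(-2*b + q)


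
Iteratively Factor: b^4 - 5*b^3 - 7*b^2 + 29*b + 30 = (b + 2)*(b^3 - 7*b^2 + 7*b + 15) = (b - 5)*(b + 2)*(b^2 - 2*b - 3) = (b - 5)*(b - 3)*(b + 2)*(b + 1)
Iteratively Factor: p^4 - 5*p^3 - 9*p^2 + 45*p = (p - 3)*(p^3 - 2*p^2 - 15*p) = (p - 5)*(p - 3)*(p^2 + 3*p) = p*(p - 5)*(p - 3)*(p + 3)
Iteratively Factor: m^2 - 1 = (m + 1)*(m - 1)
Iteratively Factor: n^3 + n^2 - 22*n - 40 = (n + 2)*(n^2 - n - 20) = (n + 2)*(n + 4)*(n - 5)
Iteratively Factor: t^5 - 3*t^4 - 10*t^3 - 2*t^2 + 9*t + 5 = (t + 1)*(t^4 - 4*t^3 - 6*t^2 + 4*t + 5) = (t + 1)^2*(t^3 - 5*t^2 - t + 5) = (t - 5)*(t + 1)^2*(t^2 - 1) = (t - 5)*(t - 1)*(t + 1)^2*(t + 1)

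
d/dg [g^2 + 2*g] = 2*g + 2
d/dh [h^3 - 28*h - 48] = 3*h^2 - 28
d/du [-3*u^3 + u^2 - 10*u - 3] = -9*u^2 + 2*u - 10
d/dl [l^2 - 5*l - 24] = 2*l - 5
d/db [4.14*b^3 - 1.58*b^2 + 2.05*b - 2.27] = 12.42*b^2 - 3.16*b + 2.05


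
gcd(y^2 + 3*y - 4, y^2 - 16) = y + 4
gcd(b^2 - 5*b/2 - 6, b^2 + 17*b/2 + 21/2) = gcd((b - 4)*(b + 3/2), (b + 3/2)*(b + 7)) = b + 3/2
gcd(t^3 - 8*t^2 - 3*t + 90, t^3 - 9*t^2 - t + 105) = t^2 - 2*t - 15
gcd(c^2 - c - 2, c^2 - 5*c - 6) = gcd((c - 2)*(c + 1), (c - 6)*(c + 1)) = c + 1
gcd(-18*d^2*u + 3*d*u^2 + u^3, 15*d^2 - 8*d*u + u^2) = -3*d + u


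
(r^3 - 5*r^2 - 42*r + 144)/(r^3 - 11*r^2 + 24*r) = (r + 6)/r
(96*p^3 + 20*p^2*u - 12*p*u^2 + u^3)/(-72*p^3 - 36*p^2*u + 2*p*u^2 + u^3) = (-8*p + u)/(6*p + u)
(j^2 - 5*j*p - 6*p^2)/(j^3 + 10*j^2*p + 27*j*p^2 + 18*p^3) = (j - 6*p)/(j^2 + 9*j*p + 18*p^2)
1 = 1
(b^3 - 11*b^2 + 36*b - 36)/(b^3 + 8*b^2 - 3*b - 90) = (b^2 - 8*b + 12)/(b^2 + 11*b + 30)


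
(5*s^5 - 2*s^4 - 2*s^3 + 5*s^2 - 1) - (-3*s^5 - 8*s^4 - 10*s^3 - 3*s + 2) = 8*s^5 + 6*s^4 + 8*s^3 + 5*s^2 + 3*s - 3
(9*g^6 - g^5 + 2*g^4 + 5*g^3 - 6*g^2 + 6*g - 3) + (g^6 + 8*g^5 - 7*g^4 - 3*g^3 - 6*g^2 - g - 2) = 10*g^6 + 7*g^5 - 5*g^4 + 2*g^3 - 12*g^2 + 5*g - 5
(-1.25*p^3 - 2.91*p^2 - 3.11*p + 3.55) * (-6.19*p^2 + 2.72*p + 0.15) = 7.7375*p^5 + 14.6129*p^4 + 11.1482*p^3 - 30.8702*p^2 + 9.1895*p + 0.5325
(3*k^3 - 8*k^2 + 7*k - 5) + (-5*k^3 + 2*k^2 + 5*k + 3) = -2*k^3 - 6*k^2 + 12*k - 2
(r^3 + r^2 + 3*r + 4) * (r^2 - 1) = r^5 + r^4 + 2*r^3 + 3*r^2 - 3*r - 4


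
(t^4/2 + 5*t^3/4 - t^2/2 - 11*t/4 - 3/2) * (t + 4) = t^5/2 + 13*t^4/4 + 9*t^3/2 - 19*t^2/4 - 25*t/2 - 6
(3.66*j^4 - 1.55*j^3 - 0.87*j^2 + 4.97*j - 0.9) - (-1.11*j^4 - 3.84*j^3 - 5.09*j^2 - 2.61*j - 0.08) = 4.77*j^4 + 2.29*j^3 + 4.22*j^2 + 7.58*j - 0.82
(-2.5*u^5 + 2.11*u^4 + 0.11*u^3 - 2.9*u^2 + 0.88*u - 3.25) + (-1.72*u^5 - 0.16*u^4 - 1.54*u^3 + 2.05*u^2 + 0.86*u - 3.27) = -4.22*u^5 + 1.95*u^4 - 1.43*u^3 - 0.85*u^2 + 1.74*u - 6.52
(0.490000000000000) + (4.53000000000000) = 5.02000000000000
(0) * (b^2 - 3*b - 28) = 0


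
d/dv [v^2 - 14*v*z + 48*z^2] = 2*v - 14*z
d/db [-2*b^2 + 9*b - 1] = 9 - 4*b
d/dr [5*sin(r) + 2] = 5*cos(r)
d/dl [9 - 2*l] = -2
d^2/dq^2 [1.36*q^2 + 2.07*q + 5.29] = 2.72000000000000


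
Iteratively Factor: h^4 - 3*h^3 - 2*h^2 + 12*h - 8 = (h + 2)*(h^3 - 5*h^2 + 8*h - 4) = (h - 2)*(h + 2)*(h^2 - 3*h + 2) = (h - 2)*(h - 1)*(h + 2)*(h - 2)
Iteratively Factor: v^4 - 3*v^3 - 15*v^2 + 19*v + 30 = (v - 5)*(v^3 + 2*v^2 - 5*v - 6) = (v - 5)*(v + 3)*(v^2 - v - 2) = (v - 5)*(v - 2)*(v + 3)*(v + 1)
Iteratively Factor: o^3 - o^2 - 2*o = (o)*(o^2 - o - 2) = o*(o - 2)*(o + 1)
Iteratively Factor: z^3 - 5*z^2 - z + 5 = (z - 5)*(z^2 - 1) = (z - 5)*(z + 1)*(z - 1)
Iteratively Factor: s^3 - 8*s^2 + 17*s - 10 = (s - 2)*(s^2 - 6*s + 5) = (s - 5)*(s - 2)*(s - 1)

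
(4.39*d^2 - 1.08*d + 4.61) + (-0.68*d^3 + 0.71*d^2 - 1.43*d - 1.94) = -0.68*d^3 + 5.1*d^2 - 2.51*d + 2.67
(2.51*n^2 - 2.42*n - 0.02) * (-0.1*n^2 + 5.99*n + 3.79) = -0.251*n^4 + 15.2769*n^3 - 4.9809*n^2 - 9.2916*n - 0.0758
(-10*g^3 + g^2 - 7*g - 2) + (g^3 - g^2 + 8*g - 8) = -9*g^3 + g - 10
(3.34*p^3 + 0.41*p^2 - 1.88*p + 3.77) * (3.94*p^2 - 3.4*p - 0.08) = 13.1596*p^5 - 9.7406*p^4 - 9.0684*p^3 + 21.213*p^2 - 12.6676*p - 0.3016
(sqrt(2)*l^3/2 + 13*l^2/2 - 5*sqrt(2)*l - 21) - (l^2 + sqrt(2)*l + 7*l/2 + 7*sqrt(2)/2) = sqrt(2)*l^3/2 + 11*l^2/2 - 6*sqrt(2)*l - 7*l/2 - 21 - 7*sqrt(2)/2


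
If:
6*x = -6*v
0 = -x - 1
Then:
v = 1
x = -1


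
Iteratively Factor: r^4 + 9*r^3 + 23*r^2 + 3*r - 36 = (r + 4)*(r^3 + 5*r^2 + 3*r - 9) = (r + 3)*(r + 4)*(r^2 + 2*r - 3) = (r - 1)*(r + 3)*(r + 4)*(r + 3)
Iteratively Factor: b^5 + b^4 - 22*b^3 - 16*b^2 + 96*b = (b + 4)*(b^4 - 3*b^3 - 10*b^2 + 24*b) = b*(b + 4)*(b^3 - 3*b^2 - 10*b + 24) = b*(b - 2)*(b + 4)*(b^2 - b - 12) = b*(b - 2)*(b + 3)*(b + 4)*(b - 4)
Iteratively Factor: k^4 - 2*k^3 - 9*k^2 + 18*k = (k - 2)*(k^3 - 9*k) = k*(k - 2)*(k^2 - 9) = k*(k - 3)*(k - 2)*(k + 3)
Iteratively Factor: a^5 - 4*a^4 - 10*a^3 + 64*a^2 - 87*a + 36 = (a - 1)*(a^4 - 3*a^3 - 13*a^2 + 51*a - 36) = (a - 1)^2*(a^3 - 2*a^2 - 15*a + 36) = (a - 3)*(a - 1)^2*(a^2 + a - 12) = (a - 3)*(a - 1)^2*(a + 4)*(a - 3)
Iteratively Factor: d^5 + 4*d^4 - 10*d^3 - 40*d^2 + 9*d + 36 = (d + 3)*(d^4 + d^3 - 13*d^2 - d + 12) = (d - 1)*(d + 3)*(d^3 + 2*d^2 - 11*d - 12) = (d - 1)*(d + 3)*(d + 4)*(d^2 - 2*d - 3) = (d - 1)*(d + 1)*(d + 3)*(d + 4)*(d - 3)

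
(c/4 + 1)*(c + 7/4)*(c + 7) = c^3/4 + 51*c^2/16 + 189*c/16 + 49/4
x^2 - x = x*(x - 1)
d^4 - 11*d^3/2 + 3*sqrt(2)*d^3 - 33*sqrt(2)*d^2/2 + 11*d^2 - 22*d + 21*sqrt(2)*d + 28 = (d - 7/2)*(d - 2)*(d + sqrt(2))*(d + 2*sqrt(2))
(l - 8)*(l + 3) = l^2 - 5*l - 24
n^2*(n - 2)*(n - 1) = n^4 - 3*n^3 + 2*n^2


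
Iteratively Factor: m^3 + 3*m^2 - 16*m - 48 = (m + 3)*(m^2 - 16) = (m + 3)*(m + 4)*(m - 4)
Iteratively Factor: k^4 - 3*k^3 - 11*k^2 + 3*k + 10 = (k - 1)*(k^3 - 2*k^2 - 13*k - 10) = (k - 5)*(k - 1)*(k^2 + 3*k + 2) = (k - 5)*(k - 1)*(k + 1)*(k + 2)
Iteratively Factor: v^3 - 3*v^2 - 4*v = (v)*(v^2 - 3*v - 4) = v*(v + 1)*(v - 4)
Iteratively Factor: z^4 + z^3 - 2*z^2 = (z + 2)*(z^3 - z^2) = z*(z + 2)*(z^2 - z) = z^2*(z + 2)*(z - 1)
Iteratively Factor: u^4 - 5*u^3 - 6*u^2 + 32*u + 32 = (u + 2)*(u^3 - 7*u^2 + 8*u + 16) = (u + 1)*(u + 2)*(u^2 - 8*u + 16) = (u - 4)*(u + 1)*(u + 2)*(u - 4)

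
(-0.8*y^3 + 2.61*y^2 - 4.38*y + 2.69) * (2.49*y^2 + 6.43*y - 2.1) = -1.992*y^5 + 1.3549*y^4 + 7.5561*y^3 - 26.9463*y^2 + 26.4947*y - 5.649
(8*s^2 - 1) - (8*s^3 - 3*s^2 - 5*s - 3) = -8*s^3 + 11*s^2 + 5*s + 2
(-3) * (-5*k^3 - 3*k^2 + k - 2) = 15*k^3 + 9*k^2 - 3*k + 6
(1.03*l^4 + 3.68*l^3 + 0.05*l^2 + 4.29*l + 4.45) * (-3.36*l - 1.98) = -3.4608*l^5 - 14.4042*l^4 - 7.4544*l^3 - 14.5134*l^2 - 23.4462*l - 8.811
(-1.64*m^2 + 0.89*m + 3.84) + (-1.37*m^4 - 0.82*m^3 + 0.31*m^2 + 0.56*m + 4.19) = -1.37*m^4 - 0.82*m^3 - 1.33*m^2 + 1.45*m + 8.03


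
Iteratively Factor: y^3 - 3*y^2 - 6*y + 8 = (y + 2)*(y^2 - 5*y + 4) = (y - 4)*(y + 2)*(y - 1)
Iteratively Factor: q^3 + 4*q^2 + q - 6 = (q + 3)*(q^2 + q - 2) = (q - 1)*(q + 3)*(q + 2)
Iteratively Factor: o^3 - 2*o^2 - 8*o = (o - 4)*(o^2 + 2*o) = o*(o - 4)*(o + 2)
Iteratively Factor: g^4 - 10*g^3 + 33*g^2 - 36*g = (g)*(g^3 - 10*g^2 + 33*g - 36) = g*(g - 3)*(g^2 - 7*g + 12) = g*(g - 4)*(g - 3)*(g - 3)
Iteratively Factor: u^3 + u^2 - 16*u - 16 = (u - 4)*(u^2 + 5*u + 4) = (u - 4)*(u + 1)*(u + 4)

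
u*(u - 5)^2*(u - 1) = u^4 - 11*u^3 + 35*u^2 - 25*u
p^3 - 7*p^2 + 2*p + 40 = (p - 5)*(p - 4)*(p + 2)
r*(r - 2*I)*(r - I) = r^3 - 3*I*r^2 - 2*r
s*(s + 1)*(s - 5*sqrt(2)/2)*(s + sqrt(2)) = s^4 - 3*sqrt(2)*s^3/2 + s^3 - 5*s^2 - 3*sqrt(2)*s^2/2 - 5*s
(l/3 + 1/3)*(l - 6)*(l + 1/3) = l^3/3 - 14*l^2/9 - 23*l/9 - 2/3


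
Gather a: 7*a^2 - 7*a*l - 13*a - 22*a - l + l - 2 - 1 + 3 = 7*a^2 + a*(-7*l - 35)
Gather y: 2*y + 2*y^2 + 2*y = 2*y^2 + 4*y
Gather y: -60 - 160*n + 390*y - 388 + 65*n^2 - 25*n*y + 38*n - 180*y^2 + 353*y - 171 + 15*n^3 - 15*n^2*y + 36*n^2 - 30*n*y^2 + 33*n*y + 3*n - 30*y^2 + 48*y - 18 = 15*n^3 + 101*n^2 - 119*n + y^2*(-30*n - 210) + y*(-15*n^2 + 8*n + 791) - 637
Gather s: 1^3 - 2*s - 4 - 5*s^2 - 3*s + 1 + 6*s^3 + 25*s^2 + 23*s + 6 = 6*s^3 + 20*s^2 + 18*s + 4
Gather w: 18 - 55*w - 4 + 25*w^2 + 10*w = 25*w^2 - 45*w + 14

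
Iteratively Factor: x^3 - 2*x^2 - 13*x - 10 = (x + 1)*(x^2 - 3*x - 10) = (x + 1)*(x + 2)*(x - 5)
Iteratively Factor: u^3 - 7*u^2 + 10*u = (u)*(u^2 - 7*u + 10) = u*(u - 2)*(u - 5)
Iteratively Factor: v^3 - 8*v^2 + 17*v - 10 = (v - 5)*(v^2 - 3*v + 2) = (v - 5)*(v - 1)*(v - 2)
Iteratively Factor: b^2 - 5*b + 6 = (b - 3)*(b - 2)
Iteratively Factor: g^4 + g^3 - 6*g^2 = (g)*(g^3 + g^2 - 6*g) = g^2*(g^2 + g - 6) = g^2*(g + 3)*(g - 2)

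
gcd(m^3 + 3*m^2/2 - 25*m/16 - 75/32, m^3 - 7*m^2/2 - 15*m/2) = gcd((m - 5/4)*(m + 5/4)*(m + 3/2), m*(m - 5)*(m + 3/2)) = m + 3/2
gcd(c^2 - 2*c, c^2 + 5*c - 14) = c - 2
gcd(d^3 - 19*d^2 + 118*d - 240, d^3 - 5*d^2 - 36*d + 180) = d^2 - 11*d + 30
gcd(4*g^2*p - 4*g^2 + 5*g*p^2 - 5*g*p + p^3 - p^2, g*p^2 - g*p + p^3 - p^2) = g*p - g + p^2 - p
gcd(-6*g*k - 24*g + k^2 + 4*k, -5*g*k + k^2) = 1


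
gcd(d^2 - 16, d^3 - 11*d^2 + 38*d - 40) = d - 4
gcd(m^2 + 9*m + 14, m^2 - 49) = m + 7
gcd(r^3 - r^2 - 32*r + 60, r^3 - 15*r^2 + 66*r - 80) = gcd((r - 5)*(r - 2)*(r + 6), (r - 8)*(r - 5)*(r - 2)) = r^2 - 7*r + 10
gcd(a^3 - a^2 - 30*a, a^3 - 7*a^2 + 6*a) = a^2 - 6*a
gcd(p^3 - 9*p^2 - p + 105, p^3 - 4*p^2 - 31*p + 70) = p - 7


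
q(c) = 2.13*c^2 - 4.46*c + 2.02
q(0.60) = 0.11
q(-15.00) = 548.17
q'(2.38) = 5.68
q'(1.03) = -0.07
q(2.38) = 3.47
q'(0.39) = -2.80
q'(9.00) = 33.88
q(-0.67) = 5.96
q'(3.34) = 9.77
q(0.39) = 0.60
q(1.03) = -0.31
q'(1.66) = 2.61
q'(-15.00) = -68.36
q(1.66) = 0.49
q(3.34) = 10.89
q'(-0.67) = -7.31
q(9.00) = 134.41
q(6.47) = 62.33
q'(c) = 4.26*c - 4.46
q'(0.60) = -1.90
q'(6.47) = 23.10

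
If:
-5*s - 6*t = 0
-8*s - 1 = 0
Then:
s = -1/8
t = 5/48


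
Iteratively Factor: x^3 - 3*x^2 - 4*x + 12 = (x - 3)*(x^2 - 4) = (x - 3)*(x - 2)*(x + 2)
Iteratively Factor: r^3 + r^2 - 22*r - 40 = (r - 5)*(r^2 + 6*r + 8) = (r - 5)*(r + 2)*(r + 4)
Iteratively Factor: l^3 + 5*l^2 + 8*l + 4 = (l + 1)*(l^2 + 4*l + 4) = (l + 1)*(l + 2)*(l + 2)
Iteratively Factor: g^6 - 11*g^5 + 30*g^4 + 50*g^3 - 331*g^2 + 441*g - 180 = (g - 1)*(g^5 - 10*g^4 + 20*g^3 + 70*g^2 - 261*g + 180) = (g - 1)^2*(g^4 - 9*g^3 + 11*g^2 + 81*g - 180) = (g - 3)*(g - 1)^2*(g^3 - 6*g^2 - 7*g + 60) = (g - 4)*(g - 3)*(g - 1)^2*(g^2 - 2*g - 15) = (g - 4)*(g - 3)*(g - 1)^2*(g + 3)*(g - 5)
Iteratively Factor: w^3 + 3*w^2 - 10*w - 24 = (w + 2)*(w^2 + w - 12) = (w + 2)*(w + 4)*(w - 3)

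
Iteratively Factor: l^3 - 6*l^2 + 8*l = (l - 4)*(l^2 - 2*l) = (l - 4)*(l - 2)*(l)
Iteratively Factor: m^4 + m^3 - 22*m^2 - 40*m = (m - 5)*(m^3 + 6*m^2 + 8*m) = (m - 5)*(m + 2)*(m^2 + 4*m) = (m - 5)*(m + 2)*(m + 4)*(m)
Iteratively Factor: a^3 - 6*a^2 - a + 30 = (a - 3)*(a^2 - 3*a - 10) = (a - 3)*(a + 2)*(a - 5)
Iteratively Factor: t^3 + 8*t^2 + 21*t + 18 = (t + 3)*(t^2 + 5*t + 6) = (t + 3)^2*(t + 2)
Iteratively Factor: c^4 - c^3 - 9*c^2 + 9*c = (c + 3)*(c^3 - 4*c^2 + 3*c) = (c - 1)*(c + 3)*(c^2 - 3*c) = (c - 3)*(c - 1)*(c + 3)*(c)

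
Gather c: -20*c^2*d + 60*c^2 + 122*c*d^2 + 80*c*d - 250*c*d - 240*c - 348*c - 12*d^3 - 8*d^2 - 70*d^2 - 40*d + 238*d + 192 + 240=c^2*(60 - 20*d) + c*(122*d^2 - 170*d - 588) - 12*d^3 - 78*d^2 + 198*d + 432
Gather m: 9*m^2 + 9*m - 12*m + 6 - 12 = 9*m^2 - 3*m - 6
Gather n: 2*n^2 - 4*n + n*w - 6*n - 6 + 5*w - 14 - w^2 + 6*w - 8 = 2*n^2 + n*(w - 10) - w^2 + 11*w - 28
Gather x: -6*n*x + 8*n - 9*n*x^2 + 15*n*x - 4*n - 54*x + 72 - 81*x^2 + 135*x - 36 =4*n + x^2*(-9*n - 81) + x*(9*n + 81) + 36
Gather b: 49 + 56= 105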